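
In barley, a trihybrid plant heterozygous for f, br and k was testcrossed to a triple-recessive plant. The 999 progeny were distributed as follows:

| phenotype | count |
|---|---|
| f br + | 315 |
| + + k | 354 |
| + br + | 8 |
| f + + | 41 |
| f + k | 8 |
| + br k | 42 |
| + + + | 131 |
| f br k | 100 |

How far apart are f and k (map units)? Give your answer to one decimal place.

24.7 map units

The two most frequent reciprocal classes, + + k and f br +, are the parental types, so the F1 was + + k / f br +.
The two rarest classes, f + k and + br +, are the double crossovers. Comparing them with the parentals, only the f allele has switched, so f is the middle locus and the order is br – f – k.
Crossovers in the f–k interval produce the single-crossover classes + + + and f br k (131 + 100 = 231) plus the double crossovers (16).
RF(f–k) = (231 + 16) / 999 = 247/999 = 0.2472 → 24.7 map units.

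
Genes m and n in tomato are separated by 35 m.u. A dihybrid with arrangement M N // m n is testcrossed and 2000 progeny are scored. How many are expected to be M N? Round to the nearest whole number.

650

A map distance of 35 m.u. corresponds to a recombination frequency of 0.350.
The F1 is M N / m n, so M N is a parental gamete class with expected frequency (1 − r)/2 = 0.650/2 = 0.3250.
Expected number = 0.3250 × 2000 = 650.00 ≈ 650.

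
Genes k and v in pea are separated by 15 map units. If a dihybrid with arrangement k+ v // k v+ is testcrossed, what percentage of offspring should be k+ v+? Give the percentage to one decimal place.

A map distance of 15 map units corresponds to a recombination frequency of 0.150.
The F1 is k+ v / k v+, so k+ v+ is a recombinant gamete class with expected frequency r/2 = 0.150/2 = 0.0750.
That is 0.0750 = 7.5% of the progeny.

7.5%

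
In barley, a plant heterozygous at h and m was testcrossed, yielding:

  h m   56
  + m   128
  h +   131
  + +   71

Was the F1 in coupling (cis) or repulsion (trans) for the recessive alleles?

The two most frequent classes are + m (128) and h + (131); these are the parental (non-recombinant) types.
So the F1 carried + m on one chromosome and h + on the other — the recessive alleles are on opposite chromosomes (trans / repulsion).

trans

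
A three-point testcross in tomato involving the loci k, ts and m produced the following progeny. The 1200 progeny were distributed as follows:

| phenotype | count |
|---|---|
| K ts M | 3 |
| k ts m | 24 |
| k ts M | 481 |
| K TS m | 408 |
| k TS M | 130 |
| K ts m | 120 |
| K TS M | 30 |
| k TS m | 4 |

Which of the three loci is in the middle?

The two most frequent reciprocal classes, k ts M and K TS m, are the parental types, so the F1 was k ts M / K TS m.
The two rarest classes, K ts M and k TS m, are the double crossovers. Comparing them with the parentals, only the k allele has switched, so k is the middle locus and the order is m – k – ts.

k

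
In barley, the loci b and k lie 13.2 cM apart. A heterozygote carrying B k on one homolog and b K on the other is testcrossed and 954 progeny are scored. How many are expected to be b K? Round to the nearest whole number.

414

A map distance of 13.2 cM corresponds to a recombination frequency of 0.132.
The F1 is B k / b K, so b K is a parental gamete class with expected frequency (1 − r)/2 = 0.868/2 = 0.4340.
Expected number = 0.4340 × 954 = 414.04 ≈ 414.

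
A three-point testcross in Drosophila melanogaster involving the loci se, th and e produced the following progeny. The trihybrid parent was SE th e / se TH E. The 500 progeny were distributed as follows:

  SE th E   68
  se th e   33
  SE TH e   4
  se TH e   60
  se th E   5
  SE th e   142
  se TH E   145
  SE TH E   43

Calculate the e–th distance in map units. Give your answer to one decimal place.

27.4 map units

The two rarest classes, SE TH e and se th E, are the double crossovers. Comparing them with the parentals, only the th allele has switched, so th is the middle locus and the order is e – th – se.
Crossovers in the e–th interval produce the single-crossover classes SE th E and se TH e (68 + 60 = 128) plus the double crossovers (9).
RF(e–th) = (128 + 9) / 500 = 137/500 = 0.2740 → 27.4 map units.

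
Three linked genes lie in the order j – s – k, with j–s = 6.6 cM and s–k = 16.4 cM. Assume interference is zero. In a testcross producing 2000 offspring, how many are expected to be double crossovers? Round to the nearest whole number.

Map distances give recombination frequencies of 0.066 and 0.164 for the two intervals.
With no interference, expected double-crossover frequency = 0.066 × 0.164 = 0.01082.
Expected number = 0.01082 × 2000 = 21.65 ≈ 22.

22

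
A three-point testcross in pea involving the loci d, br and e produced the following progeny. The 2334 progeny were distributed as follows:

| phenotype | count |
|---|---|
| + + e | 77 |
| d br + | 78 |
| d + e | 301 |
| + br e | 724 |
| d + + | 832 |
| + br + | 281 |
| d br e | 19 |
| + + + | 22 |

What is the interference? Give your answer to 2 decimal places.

The two most frequent reciprocal classes, + br e and d + +, are the parental types, so the F1 was + br e / d + +.
The two rarest classes, d br e and + + +, are the double crossovers. Comparing them with the parentals, only the d allele has switched, so d is the middle locus and the order is br – d – e.
br–d: (155 + 41)/2334 = 0.0840; d–e: (582 + 41)/2334 = 0.2669.
Expected DCO frequency = 0.0840 × 0.2669 ≈ 0.02242; observed = 41/2334 ≈ 0.01757.
Coefficient of coincidence = 0.01757/0.02242 ≈ 0.78; interference = 1 − 0.78 = 0.22.

0.22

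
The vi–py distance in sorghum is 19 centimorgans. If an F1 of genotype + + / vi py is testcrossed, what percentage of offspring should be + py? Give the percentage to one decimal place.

A map distance of 19 centimorgans corresponds to a recombination frequency of 0.190.
The F1 is + + / vi py, so + py is a recombinant gamete class with expected frequency r/2 = 0.190/2 = 0.0950.
That is 0.0950 = 9.5% of the progeny.

9.5%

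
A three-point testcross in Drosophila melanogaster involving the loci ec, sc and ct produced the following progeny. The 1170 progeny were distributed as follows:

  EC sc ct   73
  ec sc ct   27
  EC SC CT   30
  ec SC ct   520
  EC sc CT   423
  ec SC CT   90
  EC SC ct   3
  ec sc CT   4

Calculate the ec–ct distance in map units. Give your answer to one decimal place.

14.5 map units

The two most frequent reciprocal classes, ec SC ct and EC sc CT, are the parental types, so the F1 was ec SC ct / EC sc CT.
The two rarest classes, EC SC ct and ec sc CT, are the double crossovers. Comparing them with the parentals, only the ec allele has switched, so ec is the middle locus and the order is ct – ec – sc.
Crossovers in the ct–ec interval produce the single-crossover classes ec SC CT and EC sc ct (90 + 73 = 163) plus the double crossovers (7).
RF(ct–ec) = (163 + 7) / 1170 = 170/1170 = 0.1453 → 14.5 map units.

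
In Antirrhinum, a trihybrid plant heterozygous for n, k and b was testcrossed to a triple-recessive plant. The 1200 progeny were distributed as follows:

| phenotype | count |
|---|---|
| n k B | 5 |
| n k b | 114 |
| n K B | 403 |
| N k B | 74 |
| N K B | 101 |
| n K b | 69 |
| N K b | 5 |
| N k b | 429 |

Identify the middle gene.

The two most frequent reciprocal classes, N k b and n K B, are the parental types, so the F1 was N k b / n K B.
The two rarest classes, N K b and n k B, are the double crossovers. Comparing them with the parentals, only the k allele has switched, so k is the middle locus and the order is b – k – n.

k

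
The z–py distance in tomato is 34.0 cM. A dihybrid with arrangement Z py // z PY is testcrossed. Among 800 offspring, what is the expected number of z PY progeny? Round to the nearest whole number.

264

A map distance of 34.0 cM corresponds to a recombination frequency of 0.340.
The F1 is Z py / z PY, so z PY is a parental gamete class with expected frequency (1 − r)/2 = 0.660/2 = 0.3300.
Expected number = 0.3300 × 800 = 264.00 ≈ 264.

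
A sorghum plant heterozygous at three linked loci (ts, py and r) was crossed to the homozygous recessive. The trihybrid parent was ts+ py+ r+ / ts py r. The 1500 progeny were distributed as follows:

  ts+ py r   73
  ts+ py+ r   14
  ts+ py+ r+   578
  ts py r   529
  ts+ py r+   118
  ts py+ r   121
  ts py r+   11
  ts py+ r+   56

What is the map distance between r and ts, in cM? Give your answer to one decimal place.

10.3 cM

The two rarest classes, ts+ py+ r and ts py r+, are the double crossovers. Comparing them with the parentals, only the r allele has switched, so r is the middle locus and the order is py – r – ts.
Crossovers in the r–ts interval produce the single-crossover classes ts py+ r+ and ts+ py r (56 + 73 = 129) plus the double crossovers (25).
RF(r–ts) = (129 + 25) / 1500 = 154/1500 = 0.1027 → 10.3 cM.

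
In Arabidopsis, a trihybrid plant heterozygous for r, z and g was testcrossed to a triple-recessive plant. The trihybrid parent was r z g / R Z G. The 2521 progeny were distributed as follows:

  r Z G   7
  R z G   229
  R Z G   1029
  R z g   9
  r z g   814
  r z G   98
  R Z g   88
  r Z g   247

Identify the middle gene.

r

The two rarest classes, R z g and r Z G, are the double crossovers. Comparing them with the parentals, only the r allele has switched, so r is the middle locus and the order is g – r – z.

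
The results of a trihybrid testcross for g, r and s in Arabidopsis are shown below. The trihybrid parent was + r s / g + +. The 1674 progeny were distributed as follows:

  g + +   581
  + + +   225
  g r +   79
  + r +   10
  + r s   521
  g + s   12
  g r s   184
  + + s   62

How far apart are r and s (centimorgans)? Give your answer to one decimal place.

The two rarest classes, + r + and g + s, are the double crossovers. Comparing them with the parentals, only the s allele has switched, so s is the middle locus and the order is g – s – r.
Crossovers in the s–r interval produce the single-crossover classes + + s and g r + (62 + 79 = 141) plus the double crossovers (22).
RF(s–r) = (141 + 22) / 1674 = 163/1674 = 0.0974 → 9.7 centimorgans.

9.7 centimorgans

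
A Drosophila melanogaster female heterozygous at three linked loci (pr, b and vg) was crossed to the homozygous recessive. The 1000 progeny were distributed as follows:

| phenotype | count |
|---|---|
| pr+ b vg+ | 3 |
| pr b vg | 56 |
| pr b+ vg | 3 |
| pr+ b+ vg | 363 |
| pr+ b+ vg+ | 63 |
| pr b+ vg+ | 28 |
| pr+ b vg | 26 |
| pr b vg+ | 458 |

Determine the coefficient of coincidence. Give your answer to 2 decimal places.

The two most frequent reciprocal classes, pr+ b+ vg and pr b vg+, are the parental types, so the F1 was pr+ b+ vg / pr b vg+.
The two rarest classes, pr b+ vg and pr+ b vg+, are the double crossovers. Comparing them with the parentals, only the pr allele has switched, so pr is the middle locus and the order is b – pr – vg.
b–pr: (54 + 6)/1000 = 0.0600; pr–vg: (119 + 6)/1000 = 0.1250.
Expected DCO frequency = 0.0600 × 0.1250 ≈ 0.00750; observed = 6/1000 ≈ 0.00600.
Coefficient of coincidence = 0.00600/0.00750 ≈ 0.80.

0.80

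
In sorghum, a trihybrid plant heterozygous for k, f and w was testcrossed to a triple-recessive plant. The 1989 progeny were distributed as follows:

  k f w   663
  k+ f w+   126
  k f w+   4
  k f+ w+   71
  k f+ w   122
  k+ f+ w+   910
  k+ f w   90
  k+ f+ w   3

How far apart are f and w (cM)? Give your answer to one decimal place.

The two most frequent reciprocal classes, k f w and k+ f+ w+, are the parental types, so the F1 was k f w / k+ f+ w+.
The two rarest classes, k f w+ and k+ f+ w, are the double crossovers. Comparing them with the parentals, only the w allele has switched, so w is the middle locus and the order is f – w – k.
Crossovers in the f–w interval produce the single-crossover classes k f+ w and k+ f w+ (122 + 126 = 248) plus the double crossovers (7).
RF(f–w) = (248 + 7) / 1989 = 255/1989 = 0.1282 → 12.8 cM.

12.8 cM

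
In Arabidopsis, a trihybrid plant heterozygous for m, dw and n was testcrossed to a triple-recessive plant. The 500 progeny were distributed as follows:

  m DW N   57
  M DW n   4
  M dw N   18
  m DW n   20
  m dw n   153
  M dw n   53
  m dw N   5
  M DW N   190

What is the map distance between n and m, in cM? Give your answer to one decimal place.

The two most frequent reciprocal classes, m dw n and M DW N, are the parental types, so the F1 was m dw n / M DW N.
The two rarest classes, m dw N and M DW n, are the double crossovers. Comparing them with the parentals, only the n allele has switched, so n is the middle locus and the order is dw – n – m.
Crossovers in the n–m interval produce the single-crossover classes M dw n and m DW N (53 + 57 = 110) plus the double crossovers (9).
RF(n–m) = (110 + 9) / 500 = 119/500 = 0.2380 → 23.8 cM.

23.8 cM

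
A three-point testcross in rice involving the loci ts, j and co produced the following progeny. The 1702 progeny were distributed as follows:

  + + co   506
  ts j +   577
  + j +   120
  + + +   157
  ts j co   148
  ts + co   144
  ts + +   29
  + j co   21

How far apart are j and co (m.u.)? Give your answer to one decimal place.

20.9 m.u.

The two most frequent reciprocal classes, ts j + and + + co, are the parental types, so the F1 was ts j + / + + co.
The two rarest classes, ts + + and + j co, are the double crossovers. Comparing them with the parentals, only the j allele has switched, so j is the middle locus and the order is co – j – ts.
Crossovers in the co–j interval produce the single-crossover classes ts j co and + + + (148 + 157 = 305) plus the double crossovers (50).
RF(co–j) = (305 + 50) / 1702 = 355/1702 = 0.2086 → 20.9 m.u.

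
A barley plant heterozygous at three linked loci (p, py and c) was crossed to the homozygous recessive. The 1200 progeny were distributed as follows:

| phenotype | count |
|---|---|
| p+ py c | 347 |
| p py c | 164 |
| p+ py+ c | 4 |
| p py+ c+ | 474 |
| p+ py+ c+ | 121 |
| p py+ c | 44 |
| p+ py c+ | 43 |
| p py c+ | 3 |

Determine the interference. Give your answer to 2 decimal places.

0.69

The two most frequent reciprocal classes, p py+ c+ and p+ py c, are the parental types, so the F1 was p py+ c+ / p+ py c.
The two rarest classes, p py c+ and p+ py+ c, are the double crossovers. Comparing them with the parentals, only the py allele has switched, so py is the middle locus and the order is c – py – p.
c–py: (87 + 7)/1200 = 0.0783; py–p: (285 + 7)/1200 = 0.2433.
Expected DCO frequency = 0.0783 × 0.2433 ≈ 0.01905; observed = 7/1200 ≈ 0.00583.
Coefficient of coincidence = 0.00583/0.01905 ≈ 0.31; interference = 1 − 0.31 = 0.69.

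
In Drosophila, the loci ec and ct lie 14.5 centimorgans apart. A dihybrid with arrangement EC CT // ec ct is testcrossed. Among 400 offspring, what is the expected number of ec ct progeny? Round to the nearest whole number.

A map distance of 14.5 centimorgans corresponds to a recombination frequency of 0.145.
The F1 is EC CT / ec ct, so ec ct is a parental gamete class with expected frequency (1 − r)/2 = 0.855/2 = 0.4275.
Expected number = 0.4275 × 400 = 171.00 ≈ 171.

171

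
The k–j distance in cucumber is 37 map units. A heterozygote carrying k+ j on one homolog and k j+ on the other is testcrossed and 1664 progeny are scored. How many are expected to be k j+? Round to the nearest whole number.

A map distance of 37 map units corresponds to a recombination frequency of 0.370.
The F1 is k+ j / k j+, so k j+ is a parental gamete class with expected frequency (1 − r)/2 = 0.630/2 = 0.3150.
Expected number = 0.3150 × 1664 = 524.16 ≈ 524.

524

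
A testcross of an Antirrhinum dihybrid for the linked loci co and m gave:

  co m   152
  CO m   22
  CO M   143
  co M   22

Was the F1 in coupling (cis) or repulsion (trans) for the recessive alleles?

cis

The two most frequent classes are CO M (143) and co m (152); these are the parental (non-recombinant) types.
So the F1 carried CO M on one chromosome and co m on the other — the recessive alleles are on the same chromosome (cis / coupling).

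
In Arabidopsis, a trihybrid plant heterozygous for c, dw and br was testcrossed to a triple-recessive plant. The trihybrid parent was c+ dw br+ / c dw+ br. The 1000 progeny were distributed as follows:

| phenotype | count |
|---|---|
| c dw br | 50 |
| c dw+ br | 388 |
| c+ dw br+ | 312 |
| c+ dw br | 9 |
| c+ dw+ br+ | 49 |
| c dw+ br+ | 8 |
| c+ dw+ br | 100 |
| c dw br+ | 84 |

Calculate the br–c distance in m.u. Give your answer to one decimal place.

The two rarest classes, c+ dw br and c dw+ br+, are the double crossovers. Comparing them with the parentals, only the br allele has switched, so br is the middle locus and the order is dw – br – c.
Crossovers in the br–c interval produce the single-crossover classes c dw br+ and c+ dw+ br (84 + 100 = 184) plus the double crossovers (17).
RF(br–c) = (184 + 17) / 1000 = 201/1000 = 0.2010 → 20.1 m.u.

20.1 m.u.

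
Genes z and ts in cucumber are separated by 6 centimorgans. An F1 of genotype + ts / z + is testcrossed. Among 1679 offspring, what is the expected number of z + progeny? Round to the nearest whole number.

A map distance of 6 centimorgans corresponds to a recombination frequency of 0.060.
The F1 is + ts / z +, so z + is a parental gamete class with expected frequency (1 − r)/2 = 0.940/2 = 0.4700.
Expected number = 0.4700 × 1679 = 789.13 ≈ 789.

789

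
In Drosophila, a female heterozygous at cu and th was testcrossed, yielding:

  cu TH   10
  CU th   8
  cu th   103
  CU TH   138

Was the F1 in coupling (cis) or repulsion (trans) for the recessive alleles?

The two most frequent classes are CU TH (138) and cu th (103); these are the parental (non-recombinant) types.
So the F1 carried CU TH on one chromosome and cu th on the other — the recessive alleles are on the same chromosome (cis / coupling).

cis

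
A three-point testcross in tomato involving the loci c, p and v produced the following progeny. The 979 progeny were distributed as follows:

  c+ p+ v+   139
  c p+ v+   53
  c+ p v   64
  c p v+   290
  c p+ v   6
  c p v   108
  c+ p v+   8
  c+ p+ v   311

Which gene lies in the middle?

The two most frequent reciprocal classes, c+ p+ v and c p v+, are the parental types, so the F1 was c+ p+ v / c p v+.
The two rarest classes, c p+ v and c+ p v+, are the double crossovers. Comparing them with the parentals, only the c allele has switched, so c is the middle locus and the order is v – c – p.

c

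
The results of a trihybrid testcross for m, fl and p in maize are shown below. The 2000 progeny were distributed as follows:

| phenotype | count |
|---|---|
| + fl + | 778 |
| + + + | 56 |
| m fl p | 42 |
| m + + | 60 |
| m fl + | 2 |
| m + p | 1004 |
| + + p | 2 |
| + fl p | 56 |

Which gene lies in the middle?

The two most frequent reciprocal classes, m + p and + fl +, are the parental types, so the F1 was m + p / + fl +.
The two rarest classes, + + p and m fl +, are the double crossovers. Comparing them with the parentals, only the m allele has switched, so m is the middle locus and the order is p – m – fl.

m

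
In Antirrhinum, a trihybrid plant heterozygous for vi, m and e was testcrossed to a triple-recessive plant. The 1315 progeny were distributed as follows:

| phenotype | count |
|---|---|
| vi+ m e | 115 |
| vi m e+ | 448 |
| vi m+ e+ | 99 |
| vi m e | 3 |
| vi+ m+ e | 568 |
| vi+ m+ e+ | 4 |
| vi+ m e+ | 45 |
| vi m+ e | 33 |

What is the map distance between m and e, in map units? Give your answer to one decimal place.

The two most frequent reciprocal classes, vi+ m+ e and vi m e+, are the parental types, so the F1 was vi+ m+ e / vi m e+.
The two rarest classes, vi+ m+ e+ and vi m e, are the double crossovers. Comparing them with the parentals, only the e allele has switched, so e is the middle locus and the order is vi – e – m.
Crossovers in the e–m interval produce the single-crossover classes vi+ m e and vi m+ e+ (115 + 99 = 214) plus the double crossovers (7).
RF(e–m) = (214 + 7) / 1315 = 221/1315 = 0.1681 → 16.8 map units.

16.8 map units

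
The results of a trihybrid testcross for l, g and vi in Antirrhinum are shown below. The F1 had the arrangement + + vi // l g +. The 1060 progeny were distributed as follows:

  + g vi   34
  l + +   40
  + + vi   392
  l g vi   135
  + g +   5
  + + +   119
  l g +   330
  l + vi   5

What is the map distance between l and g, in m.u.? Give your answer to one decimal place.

The two rarest classes, l + vi and + g +, are the double crossovers. Comparing them with the parentals, only the l allele has switched, so l is the middle locus and the order is g – l – vi.
Crossovers in the g–l interval produce the single-crossover classes + g vi and l + + (34 + 40 = 74) plus the double crossovers (10).
RF(g–l) = (74 + 10) / 1060 = 84/1060 = 0.0792 → 7.9 m.u.

7.9 m.u.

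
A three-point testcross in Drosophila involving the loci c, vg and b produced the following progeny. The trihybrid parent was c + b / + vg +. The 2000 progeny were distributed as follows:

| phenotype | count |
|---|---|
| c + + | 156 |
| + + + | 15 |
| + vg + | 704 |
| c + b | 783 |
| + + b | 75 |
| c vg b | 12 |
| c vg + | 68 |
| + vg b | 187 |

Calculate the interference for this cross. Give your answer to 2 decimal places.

The two rarest classes, c vg b and + + +, are the double crossovers. Comparing them with the parentals, only the vg allele has switched, so vg is the middle locus and the order is b – vg – c.
b–vg: (343 + 27)/2000 = 0.1850; vg–c: (143 + 27)/2000 = 0.0850.
Expected DCO frequency = 0.1850 × 0.0850 ≈ 0.01572; observed = 27/2000 ≈ 0.01350.
Coefficient of coincidence = 0.01350/0.01572 ≈ 0.86; interference = 1 − 0.86 = 0.14.

0.14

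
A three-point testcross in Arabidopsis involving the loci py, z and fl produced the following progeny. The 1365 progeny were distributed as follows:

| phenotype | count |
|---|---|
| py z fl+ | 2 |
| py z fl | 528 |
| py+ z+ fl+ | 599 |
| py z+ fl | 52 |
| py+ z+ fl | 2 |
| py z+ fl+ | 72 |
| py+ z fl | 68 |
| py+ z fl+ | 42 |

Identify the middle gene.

The two most frequent reciprocal classes, py z fl and py+ z+ fl+, are the parental types, so the F1 was py z fl / py+ z+ fl+.
The two rarest classes, py z fl+ and py+ z+ fl, are the double crossovers. Comparing them with the parentals, only the fl allele has switched, so fl is the middle locus and the order is py – fl – z.

fl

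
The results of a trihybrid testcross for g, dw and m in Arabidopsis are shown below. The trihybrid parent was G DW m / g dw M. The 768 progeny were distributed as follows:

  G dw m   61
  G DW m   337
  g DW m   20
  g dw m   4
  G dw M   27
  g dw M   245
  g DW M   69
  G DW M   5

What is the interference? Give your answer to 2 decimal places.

0.11

The two rarest classes, G DW M and g dw m, are the double crossovers. Comparing them with the parentals, only the m allele has switched, so m is the middle locus and the order is g – m – dw.
g–m: (47 + 9)/768 = 0.0729; m–dw: (130 + 9)/768 = 0.1810.
Expected DCO frequency = 0.0729 × 0.1810 ≈ 0.01319; observed = 9/768 ≈ 0.01172.
Coefficient of coincidence = 0.01172/0.01319 ≈ 0.89; interference = 1 − 0.89 = 0.11.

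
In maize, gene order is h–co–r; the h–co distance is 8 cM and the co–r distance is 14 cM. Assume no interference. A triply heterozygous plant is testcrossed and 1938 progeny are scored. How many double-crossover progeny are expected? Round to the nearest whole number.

22

Map distances give recombination frequencies of 0.080 and 0.140 for the two intervals.
With no interference, expected double-crossover frequency = 0.080 × 0.140 = 0.01120.
Expected number = 0.01120 × 1938 = 21.71 ≈ 22.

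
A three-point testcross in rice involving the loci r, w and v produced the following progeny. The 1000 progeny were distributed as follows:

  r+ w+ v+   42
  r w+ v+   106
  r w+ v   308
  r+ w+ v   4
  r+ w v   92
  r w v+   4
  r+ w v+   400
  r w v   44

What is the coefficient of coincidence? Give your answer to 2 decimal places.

0.41

The two most frequent reciprocal classes, r+ w v+ and r w+ v, are the parental types, so the F1 was r+ w v+ / r w+ v.
The two rarest classes, r w v+ and r+ w+ v, are the double crossovers. Comparing them with the parentals, only the r allele has switched, so r is the middle locus and the order is w – r – v.
w–r: (86 + 8)/1000 = 0.0940; r–v: (198 + 8)/1000 = 0.2060.
Expected DCO frequency = 0.0940 × 0.2060 ≈ 0.01936; observed = 8/1000 ≈ 0.00800.
Coefficient of coincidence = 0.00800/0.01936 ≈ 0.41.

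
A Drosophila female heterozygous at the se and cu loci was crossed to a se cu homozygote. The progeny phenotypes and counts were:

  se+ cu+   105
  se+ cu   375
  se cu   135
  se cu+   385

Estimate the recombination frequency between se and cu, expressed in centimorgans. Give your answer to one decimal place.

The two most frequent classes, se+ cu (375) and se cu+ (385), are the parental types, so the F1 was se+ cu / se cu+.
The recombinant classes are se+ cu+ and se cu: 105 + 135 = 240.
Recombination frequency = 240/1000 = 0.2400 ≈ 24.0%, i.e. 24.0 centimorgans.

24.0 centimorgans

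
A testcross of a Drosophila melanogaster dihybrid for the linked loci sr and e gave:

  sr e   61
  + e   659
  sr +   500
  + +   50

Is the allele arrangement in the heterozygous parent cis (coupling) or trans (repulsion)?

The two most frequent classes are + e (659) and sr + (500); these are the parental (non-recombinant) types.
So the F1 carried + e on one chromosome and sr + on the other — the recessive alleles are on opposite chromosomes (trans / repulsion).

trans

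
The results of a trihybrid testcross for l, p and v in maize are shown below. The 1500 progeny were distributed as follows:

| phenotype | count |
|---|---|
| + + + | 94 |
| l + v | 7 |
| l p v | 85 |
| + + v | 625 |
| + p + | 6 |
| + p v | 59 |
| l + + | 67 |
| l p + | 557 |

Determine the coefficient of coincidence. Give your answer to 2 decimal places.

The two most frequent reciprocal classes, + + v and l p +, are the parental types, so the F1 was + + v / l p +.
The two rarest classes, l + v and + p +, are the double crossovers. Comparing them with the parentals, only the l allele has switched, so l is the middle locus and the order is p – l – v.
p–l: (126 + 13)/1500 = 0.0927; l–v: (179 + 13)/1500 = 0.1280.
Expected DCO frequency = 0.0927 × 0.1280 ≈ 0.01187; observed = 13/1500 ≈ 0.00867.
Coefficient of coincidence = 0.00867/0.01187 ≈ 0.73.

0.73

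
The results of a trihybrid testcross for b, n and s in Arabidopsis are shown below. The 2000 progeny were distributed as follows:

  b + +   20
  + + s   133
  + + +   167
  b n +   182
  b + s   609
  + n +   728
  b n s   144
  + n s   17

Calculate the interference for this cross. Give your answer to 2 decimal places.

0.40

The two most frequent reciprocal classes, b + s and + n +, are the parental types, so the F1 was b + s / + n +.
The two rarest classes, b + + and + n s, are the double crossovers. Comparing them with the parentals, only the s allele has switched, so s is the middle locus and the order is n – s – b.
n–s: (311 + 37)/2000 = 0.1740; s–b: (315 + 37)/2000 = 0.1760.
Expected DCO frequency = 0.1740 × 0.1760 ≈ 0.03062; observed = 37/2000 ≈ 0.01850.
Coefficient of coincidence = 0.01850/0.03062 ≈ 0.60; interference = 1 − 0.60 = 0.40.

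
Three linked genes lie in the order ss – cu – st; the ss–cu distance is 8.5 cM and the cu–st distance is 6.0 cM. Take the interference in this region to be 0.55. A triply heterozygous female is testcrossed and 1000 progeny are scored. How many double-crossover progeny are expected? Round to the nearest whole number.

2

Map distances give recombination frequencies of 0.085 and 0.060 for the two intervals.
With interference 0.55 (so coincidence = 0.45), expected double-crossover frequency = 0.085 × 0.060 × 0.45 = 0.00229.
Expected number = 0.00229 × 1000 = 2.29 ≈ 2.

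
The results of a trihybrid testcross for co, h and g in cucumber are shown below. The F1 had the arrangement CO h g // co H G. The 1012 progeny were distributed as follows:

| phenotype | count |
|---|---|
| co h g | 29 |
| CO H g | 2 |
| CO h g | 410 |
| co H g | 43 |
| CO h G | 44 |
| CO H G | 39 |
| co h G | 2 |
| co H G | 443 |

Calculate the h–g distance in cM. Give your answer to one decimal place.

The two rarest classes, CO H g and co h G, are the double crossovers. Comparing them with the parentals, only the h allele has switched, so h is the middle locus and the order is g – h – co.
Crossovers in the g–h interval produce the single-crossover classes CO h G and co H g (44 + 43 = 87) plus the double crossovers (4).
RF(g–h) = (87 + 4) / 1012 = 91/1012 = 0.0899 → 9.0 cM.

9.0 cM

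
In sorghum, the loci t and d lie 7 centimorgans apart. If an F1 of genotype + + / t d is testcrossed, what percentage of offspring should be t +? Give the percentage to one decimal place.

3.5%

A map distance of 7 centimorgans corresponds to a recombination frequency of 0.070.
The F1 is + + / t d, so t + is a recombinant gamete class with expected frequency r/2 = 0.070/2 = 0.0350.
That is 0.0350 = 3.5% of the progeny.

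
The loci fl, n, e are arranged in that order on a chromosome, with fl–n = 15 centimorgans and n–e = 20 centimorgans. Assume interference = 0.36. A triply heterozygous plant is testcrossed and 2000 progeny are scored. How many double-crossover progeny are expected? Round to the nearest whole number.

Map distances give recombination frequencies of 0.150 and 0.200 for the two intervals.
With interference 0.36 (so coincidence = 0.64), expected double-crossover frequency = 0.150 × 0.200 × 0.64 = 0.01920.
Expected number = 0.01920 × 2000 = 38.40 ≈ 38.

38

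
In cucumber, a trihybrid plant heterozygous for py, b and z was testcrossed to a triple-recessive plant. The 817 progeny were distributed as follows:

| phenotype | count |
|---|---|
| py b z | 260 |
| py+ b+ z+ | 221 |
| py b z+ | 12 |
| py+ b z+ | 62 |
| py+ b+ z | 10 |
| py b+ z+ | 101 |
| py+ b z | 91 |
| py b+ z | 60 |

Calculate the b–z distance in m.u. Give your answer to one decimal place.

17.6 m.u.

The two most frequent reciprocal classes, py b z and py+ b+ z+, are the parental types, so the F1 was py b z / py+ b+ z+.
The two rarest classes, py b z+ and py+ b+ z, are the double crossovers. Comparing them with the parentals, only the z allele has switched, so z is the middle locus and the order is py – z – b.
Crossovers in the z–b interval produce the single-crossover classes py b+ z and py+ b z+ (60 + 62 = 122) plus the double crossovers (22).
RF(z–b) = (122 + 22) / 817 = 144/817 = 0.1763 → 17.6 m.u.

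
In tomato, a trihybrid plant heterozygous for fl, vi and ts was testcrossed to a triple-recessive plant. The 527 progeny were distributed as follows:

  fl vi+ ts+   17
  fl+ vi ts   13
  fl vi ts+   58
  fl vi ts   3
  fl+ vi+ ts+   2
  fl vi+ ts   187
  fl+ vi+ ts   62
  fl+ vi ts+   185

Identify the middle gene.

vi

The two most frequent reciprocal classes, fl+ vi ts+ and fl vi+ ts, are the parental types, so the F1 was fl+ vi ts+ / fl vi+ ts.
The two rarest classes, fl+ vi+ ts+ and fl vi ts, are the double crossovers. Comparing them with the parentals, only the vi allele has switched, so vi is the middle locus and the order is fl – vi – ts.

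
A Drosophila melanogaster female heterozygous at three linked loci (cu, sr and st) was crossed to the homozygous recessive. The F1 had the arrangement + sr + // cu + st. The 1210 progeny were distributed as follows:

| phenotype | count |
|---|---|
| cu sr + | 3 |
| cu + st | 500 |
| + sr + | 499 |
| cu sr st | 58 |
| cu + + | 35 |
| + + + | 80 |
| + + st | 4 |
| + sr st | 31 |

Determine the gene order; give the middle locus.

cu

The two rarest classes, cu sr + and + + st, are the double crossovers. Comparing them with the parentals, only the cu allele has switched, so cu is the middle locus and the order is sr – cu – st.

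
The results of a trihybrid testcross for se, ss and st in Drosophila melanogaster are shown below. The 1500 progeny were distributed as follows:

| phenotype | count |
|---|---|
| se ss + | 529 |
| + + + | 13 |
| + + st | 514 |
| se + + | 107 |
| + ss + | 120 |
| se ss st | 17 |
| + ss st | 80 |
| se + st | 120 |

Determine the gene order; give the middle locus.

The two most frequent reciprocal classes, + + st and se ss +, are the parental types, so the F1 was + + st / se ss +.
The two rarest classes, + + + and se ss st, are the double crossovers. Comparing them with the parentals, only the st allele has switched, so st is the middle locus and the order is ss – st – se.

st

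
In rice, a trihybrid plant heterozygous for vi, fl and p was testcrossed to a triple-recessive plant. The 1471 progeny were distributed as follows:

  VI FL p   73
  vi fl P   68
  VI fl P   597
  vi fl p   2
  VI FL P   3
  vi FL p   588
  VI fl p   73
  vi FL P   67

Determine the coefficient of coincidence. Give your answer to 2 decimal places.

The two most frequent reciprocal classes, vi FL p and VI fl P, are the parental types, so the F1 was vi FL p / VI fl P.
The two rarest classes, vi fl p and VI FL P, are the double crossovers. Comparing them with the parentals, only the fl allele has switched, so fl is the middle locus and the order is vi – fl – p.
vi–fl: (141 + 5)/1471 = 0.0993; fl–p: (140 + 5)/1471 = 0.0986.
Expected DCO frequency = 0.0993 × 0.0986 ≈ 0.00979; observed = 5/1471 ≈ 0.00340.
Coefficient of coincidence = 0.00340/0.00979 ≈ 0.35.

0.35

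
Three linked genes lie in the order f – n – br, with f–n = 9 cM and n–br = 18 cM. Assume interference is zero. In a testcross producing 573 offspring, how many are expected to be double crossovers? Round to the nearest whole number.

Map distances give recombination frequencies of 0.090 and 0.180 for the two intervals.
With no interference, expected double-crossover frequency = 0.090 × 0.180 = 0.01620.
Expected number = 0.01620 × 573 = 9.28 ≈ 9.

9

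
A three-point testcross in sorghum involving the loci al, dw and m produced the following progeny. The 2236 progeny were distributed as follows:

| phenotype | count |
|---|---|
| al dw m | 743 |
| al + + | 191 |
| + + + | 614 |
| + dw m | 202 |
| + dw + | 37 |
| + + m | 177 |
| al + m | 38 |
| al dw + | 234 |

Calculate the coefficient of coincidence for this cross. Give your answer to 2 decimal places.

The two most frequent reciprocal classes, + + + and al dw m, are the parental types, so the F1 was + + + / al dw m.
The two rarest classes, + dw + and al + m, are the double crossovers. Comparing them with the parentals, only the dw allele has switched, so dw is the middle locus and the order is m – dw – al.
m–dw: (411 + 75)/2236 = 0.2174; dw–al: (393 + 75)/2236 = 0.2093.
Expected DCO frequency = 0.2174 × 0.2093 ≈ 0.04550; observed = 75/2236 ≈ 0.03354.
Coefficient of coincidence = 0.03354/0.04550 ≈ 0.74.

0.74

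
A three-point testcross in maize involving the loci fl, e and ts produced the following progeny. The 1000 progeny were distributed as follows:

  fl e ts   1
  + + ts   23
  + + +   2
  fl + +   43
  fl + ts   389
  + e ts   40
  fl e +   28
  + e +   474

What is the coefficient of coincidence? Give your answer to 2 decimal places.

0.65

The two most frequent reciprocal classes, + e + and fl + ts, are the parental types, so the F1 was + e + / fl + ts.
The two rarest classes, + + + and fl e ts, are the double crossovers. Comparing them with the parentals, only the e allele has switched, so e is the middle locus and the order is ts – e – fl.
ts–e: (83 + 3)/1000 = 0.0860; e–fl: (51 + 3)/1000 = 0.0540.
Expected DCO frequency = 0.0860 × 0.0540 ≈ 0.00464; observed = 3/1000 ≈ 0.00300.
Coefficient of coincidence = 0.00300/0.00464 ≈ 0.65.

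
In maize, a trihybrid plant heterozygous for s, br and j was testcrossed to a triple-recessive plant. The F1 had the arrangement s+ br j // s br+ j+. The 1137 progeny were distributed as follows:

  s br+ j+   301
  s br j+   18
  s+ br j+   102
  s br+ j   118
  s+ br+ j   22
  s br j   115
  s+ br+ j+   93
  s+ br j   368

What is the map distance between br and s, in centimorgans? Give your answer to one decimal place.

The two rarest classes, s+ br+ j and s br j+, are the double crossovers. Comparing them with the parentals, only the br allele has switched, so br is the middle locus and the order is j – br – s.
Crossovers in the br–s interval produce the single-crossover classes s br j and s+ br+ j+ (115 + 93 = 208) plus the double crossovers (40).
RF(br–s) = (208 + 40) / 1137 = 248/1137 = 0.2181 → 21.8 centimorgans.

21.8 centimorgans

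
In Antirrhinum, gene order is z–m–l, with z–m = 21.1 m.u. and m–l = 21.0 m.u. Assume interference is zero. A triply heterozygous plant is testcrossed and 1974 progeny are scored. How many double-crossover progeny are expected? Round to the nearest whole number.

87

Map distances give recombination frequencies of 0.211 and 0.210 for the two intervals.
With no interference, expected double-crossover frequency = 0.211 × 0.210 = 0.04431.
Expected number = 0.04431 × 1974 = 87.47 ≈ 87.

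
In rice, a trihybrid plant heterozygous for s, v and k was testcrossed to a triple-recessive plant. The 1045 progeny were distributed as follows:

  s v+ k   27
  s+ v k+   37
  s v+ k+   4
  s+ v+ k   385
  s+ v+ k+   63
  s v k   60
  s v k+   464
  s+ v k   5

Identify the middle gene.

The two most frequent reciprocal classes, s+ v+ k and s v k+, are the parental types, so the F1 was s+ v+ k / s v k+.
The two rarest classes, s+ v k and s v+ k+, are the double crossovers. Comparing them with the parentals, only the v allele has switched, so v is the middle locus and the order is k – v – s.

v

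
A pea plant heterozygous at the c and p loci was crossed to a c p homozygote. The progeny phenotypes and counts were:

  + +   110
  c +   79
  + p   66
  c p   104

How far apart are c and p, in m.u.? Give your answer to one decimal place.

The two most frequent classes, + + (110) and c p (104), are the parental types, so the F1 was + + / c p.
The recombinant classes are + p and c +: 66 + 79 = 145.
Recombination frequency = 145/359 = 0.4039 ≈ 40.4%, i.e. 40.4 m.u.

40.4 m.u.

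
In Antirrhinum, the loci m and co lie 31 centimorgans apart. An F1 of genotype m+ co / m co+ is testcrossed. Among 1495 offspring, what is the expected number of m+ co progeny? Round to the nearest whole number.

A map distance of 31 centimorgans corresponds to a recombination frequency of 0.310.
The F1 is m+ co / m co+, so m+ co is a parental gamete class with expected frequency (1 − r)/2 = 0.690/2 = 0.3450.
Expected number = 0.3450 × 1495 = 515.77 ≈ 516.

516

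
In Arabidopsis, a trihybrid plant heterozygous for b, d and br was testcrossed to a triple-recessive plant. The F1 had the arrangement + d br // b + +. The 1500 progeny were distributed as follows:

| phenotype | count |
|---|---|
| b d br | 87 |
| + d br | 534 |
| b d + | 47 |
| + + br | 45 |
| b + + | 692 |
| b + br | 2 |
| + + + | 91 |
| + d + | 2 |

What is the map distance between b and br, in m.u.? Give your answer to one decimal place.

The two rarest classes, + d + and b + br, are the double crossovers. Comparing them with the parentals, only the br allele has switched, so br is the middle locus and the order is d – br – b.
Crossovers in the br–b interval produce the single-crossover classes b d br and + + + (87 + 91 = 178) plus the double crossovers (4).
RF(br–b) = (178 + 4) / 1500 = 182/1500 = 0.1213 → 12.1 m.u.

12.1 m.u.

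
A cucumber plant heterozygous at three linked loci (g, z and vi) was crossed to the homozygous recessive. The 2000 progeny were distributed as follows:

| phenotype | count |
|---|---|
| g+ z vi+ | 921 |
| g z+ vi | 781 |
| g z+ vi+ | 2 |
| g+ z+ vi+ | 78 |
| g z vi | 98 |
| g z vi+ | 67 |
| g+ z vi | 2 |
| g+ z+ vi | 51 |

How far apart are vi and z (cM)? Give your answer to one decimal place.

9.0 cM

The two most frequent reciprocal classes, g z+ vi and g+ z vi+, are the parental types, so the F1 was g z+ vi / g+ z vi+.
The two rarest classes, g z+ vi+ and g+ z vi, are the double crossovers. Comparing them with the parentals, only the vi allele has switched, so vi is the middle locus and the order is g – vi – z.
Crossovers in the vi–z interval produce the single-crossover classes g z vi and g+ z+ vi+ (98 + 78 = 176) plus the double crossovers (4).
RF(vi–z) = (176 + 4) / 2000 = 180/2000 = 0.0900 → 9.0 cM.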